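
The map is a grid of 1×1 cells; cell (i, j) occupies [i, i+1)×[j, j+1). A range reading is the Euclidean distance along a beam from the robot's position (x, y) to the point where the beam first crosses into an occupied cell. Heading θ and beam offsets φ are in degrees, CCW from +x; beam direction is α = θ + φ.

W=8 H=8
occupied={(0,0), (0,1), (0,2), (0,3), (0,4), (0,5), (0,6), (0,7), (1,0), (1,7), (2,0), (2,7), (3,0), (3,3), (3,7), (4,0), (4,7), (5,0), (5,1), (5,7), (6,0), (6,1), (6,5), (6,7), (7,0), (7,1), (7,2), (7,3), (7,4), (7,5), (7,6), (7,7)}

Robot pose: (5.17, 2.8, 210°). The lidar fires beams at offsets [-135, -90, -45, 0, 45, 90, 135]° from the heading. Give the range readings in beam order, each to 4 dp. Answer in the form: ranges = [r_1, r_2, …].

beam 1: φ=-135°, α=75°
  direction (0.2588, 0.9659); cell (5,2); t to first gridline: x 3.2069, y 0.2071 (then +3.8637 / +1.0353)
    (5,3) via y @ 0.2071
    (5,4) via y @ 1.2423
    (5,5) via y @ 2.2776
    (6,5) via x @ 3.2069  # hit
  → r_1 = 3.2069
beam 2: φ=-90°, α=120°
  direction (-0.5000, 0.8660); cell (5,2); t to first gridline: x 0.3400, y 0.2309 (then +2.0000 / +1.1547)
    (5,3) via y @ 0.2309
    (4,3) via x @ 0.3400
    (4,4) via y @ 1.3856
    (3,4) via x @ 2.3400
    (3,5) via y @ 2.5403
    (3,6) via y @ 3.6950
    (2,6) via x @ 4.3400
    (2,7) via y @ 4.8497  # hit
  → r_2 = 4.8497
beam 3: φ=-45°, α=165°
  direction (-0.9659, 0.2588); cell (5,2); t to first gridline: x 0.1760, y 0.7727 (then +1.0353 / +3.8637)
    (4,2) via x @ 0.1760
    (4,3) via y @ 0.7727
    (3,3) via x @ 1.2113  # hit
  → r_3 = 1.2113
beam 4: φ=0°, α=210°
  direction (-0.8660, -0.5000); cell (5,2); t to first gridline: x 0.1963, y 1.6000 (then +1.1547 / +2.0000)
    (4,2) via x @ 0.1963
    (3,2) via x @ 1.3510
    (3,1) via y @ 1.6000
    (2,1) via x @ 2.5057
    (2,0) via y @ 3.6000  # hit
  → r_4 = 3.6000
beam 5: φ=45°, α=255°
  direction (-0.2588, -0.9659); cell (5,2); t to first gridline: x 0.6568, y 0.8282 (then +3.8637 / +1.0353)
    (4,2) via x @ 0.6568
    (4,1) via y @ 0.8282
    (4,0) via y @ 1.8635  # hit
  → r_5 = 1.8635
beam 6: φ=90°, α=300°
  direction (0.5000, -0.8660); cell (5,2); t to first gridline: x 1.6600, y 0.9238 (then +2.0000 / +1.1547)
    (5,1) via y @ 0.9238  # hit
  → r_6 = 0.9238
beam 7: φ=135°, α=345°
  direction (0.9659, -0.2588); cell (5,2); t to first gridline: x 0.8593, y 3.0910 (then +1.0353 / +3.8637)
    (6,2) via x @ 0.8593
    (7,2) via x @ 1.8946  # hit
  → r_7 = 1.8946

ranges = [3.2069, 4.8497, 1.2113, 3.6000, 1.8635, 0.9238, 1.8946]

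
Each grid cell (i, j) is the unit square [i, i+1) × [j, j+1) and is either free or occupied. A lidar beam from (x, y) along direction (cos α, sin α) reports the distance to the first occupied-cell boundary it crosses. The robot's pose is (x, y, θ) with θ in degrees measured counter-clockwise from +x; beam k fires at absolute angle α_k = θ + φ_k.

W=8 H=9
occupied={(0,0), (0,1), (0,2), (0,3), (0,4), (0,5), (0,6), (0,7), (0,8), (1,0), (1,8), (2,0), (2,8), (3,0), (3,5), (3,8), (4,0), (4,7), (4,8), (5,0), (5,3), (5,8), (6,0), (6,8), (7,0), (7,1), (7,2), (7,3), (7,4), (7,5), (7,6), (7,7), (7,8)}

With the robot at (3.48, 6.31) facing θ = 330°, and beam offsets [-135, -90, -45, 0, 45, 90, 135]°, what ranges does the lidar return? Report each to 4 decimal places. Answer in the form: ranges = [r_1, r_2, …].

beam 1: φ=-135°, α=195°
  d=(-0.9659,-0.2588)  start (3,6)  tX=0.4969 tY=1.1977  stride 1/|dx|=1.0353 1/|dy|=3.8637
    cross x-line → (2,6), t=0.4969
    cross y-line → (2,5), t=1.1977
    cross x-line → (1,5), t=1.5322
    cross x-line → (0,5), t=2.5675 (wall)
  → r_1 = 2.5675
beam 2: φ=-90°, α=240°
  d=(-0.5000,-0.8660)  start (3,6)  tX=0.9600 tY=0.3580  stride 1/|dx|=2.0000 1/|dy|=1.1547
    cross y-line → (3,5), t=0.3580 (wall)
  → r_2 = 0.3580
beam 3: φ=-45°, α=285°
  d=(0.2588,-0.9659)  start (3,6)  tX=2.0091 tY=0.3209  stride 1/|dx|=3.8637 1/|dy|=1.0353
    cross y-line → (3,5), t=0.3209 (wall)
  → r_3 = 0.3209
beam 4: φ=0°, α=330°
  d=(0.8660,-0.5000)  start (3,6)  tX=0.6004 tY=0.6200  stride 1/|dx|=1.1547 1/|dy|=2.0000
    cross x-line → (4,6), t=0.6004
    cross y-line → (4,5), t=0.6200
    cross x-line → (5,5), t=1.7551
    cross y-line → (5,4), t=2.6200
    cross x-line → (6,4), t=2.9098
    cross x-line → (7,4), t=4.0645 (wall)
  → r_4 = 4.0645
beam 5: φ=45°, α=15°
  d=(0.9659,0.2588)  start (3,6)  tX=0.5383 tY=2.6660  stride 1/|dx|=1.0353 1/|dy|=3.8637
    cross x-line → (4,6), t=0.5383
    cross x-line → (5,6), t=1.5736
    cross x-line → (6,6), t=2.6089
    cross y-line → (6,7), t=2.6660
    cross x-line → (7,7), t=3.6442 (wall)
  → r_5 = 3.6442
beam 6: φ=90°, α=60°
  d=(0.5000,0.8660)  start (3,6)  tX=1.0400 tY=0.7967  stride 1/|dx|=2.0000 1/|dy|=1.1547
    cross y-line → (3,7), t=0.7967
    cross x-line → (4,7), t=1.0400 (wall)
  → r_6 = 1.0400
beam 7: φ=135°, α=105°
  d=(-0.2588,0.9659)  start (3,6)  tX=1.8546 tY=0.7143  stride 1/|dx|=3.8637 1/|dy|=1.0353
    cross y-line → (3,7), t=0.7143
    cross y-line → (3,8), t=1.7496 (wall)
  → r_7 = 1.7496

ranges = [2.5675, 0.3580, 0.3209, 4.0645, 3.6442, 1.0400, 1.7496]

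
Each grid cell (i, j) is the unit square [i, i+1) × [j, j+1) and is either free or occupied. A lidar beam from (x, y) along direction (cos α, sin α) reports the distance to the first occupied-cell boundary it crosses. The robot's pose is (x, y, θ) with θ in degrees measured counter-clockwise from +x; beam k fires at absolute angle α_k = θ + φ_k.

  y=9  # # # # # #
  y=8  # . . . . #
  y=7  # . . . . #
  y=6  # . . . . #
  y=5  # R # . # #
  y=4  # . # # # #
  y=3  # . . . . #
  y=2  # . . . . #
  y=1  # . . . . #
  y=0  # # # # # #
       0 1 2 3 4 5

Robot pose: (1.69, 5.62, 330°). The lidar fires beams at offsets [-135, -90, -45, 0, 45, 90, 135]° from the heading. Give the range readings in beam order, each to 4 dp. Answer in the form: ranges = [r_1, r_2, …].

ranges = [0.7143, 1.3800, 1.1977, 0.3580, 0.3209, 3.9029, 2.6660]

beam 1: φ=-135°, α=195°
  dir = (cos 195°, sin 195°) = (-0.9659, -0.2588); from cell (1,5)
  next x-line at t=0.7143, next y-line at t=2.3955; Δt_x=1.0353, Δt_y=3.8637
    x: enter (0,5) at t=0.7143 ← occupied
  → r_1 = 0.7143
beam 2: φ=-90°, α=240°
  dir = (cos 240°, sin 240°) = (-0.5000, -0.8660); from cell (1,5)
  next x-line at t=1.3800, next y-line at t=0.7159; Δt_x=2.0000, Δt_y=1.1547
    y: enter (1,4) at t=0.7159
    x: enter (0,4) at t=1.3800 ← occupied
  → r_2 = 1.3800
beam 3: φ=-45°, α=285°
  dir = (cos 285°, sin 285°) = (0.2588, -0.9659); from cell (1,5)
  next x-line at t=1.1977, next y-line at t=0.6419; Δt_x=3.8637, Δt_y=1.0353
    y: enter (1,4) at t=0.6419
    x: enter (2,4) at t=1.1977 ← occupied
  → r_3 = 1.1977
beam 4: φ=0°, α=330°
  dir = (cos 330°, sin 330°) = (0.8660, -0.5000); from cell (1,5)
  next x-line at t=0.3580, next y-line at t=1.2400; Δt_x=1.1547, Δt_y=2.0000
    x: enter (2,5) at t=0.3580 ← occupied
  → r_4 = 0.3580
beam 5: φ=45°, α=15°
  dir = (cos 15°, sin 15°) = (0.9659, 0.2588); from cell (1,5)
  next x-line at t=0.3209, next y-line at t=1.4682; Δt_x=1.0353, Δt_y=3.8637
    x: enter (2,5) at t=0.3209 ← occupied
  → r_5 = 0.3209
beam 6: φ=90°, α=60°
  dir = (cos 60°, sin 60°) = (0.5000, 0.8660); from cell (1,5)
  next x-line at t=0.6200, next y-line at t=0.4388; Δt_x=2.0000, Δt_y=1.1547
    y: enter (1,6) at t=0.4388
    x: enter (2,6) at t=0.6200
    y: enter (2,7) at t=1.5935
    x: enter (3,7) at t=2.6200
    y: enter (3,8) at t=2.7482
    y: enter (3,9) at t=3.9029 ← occupied
  → r_6 = 3.9029
beam 7: φ=135°, α=105°
  dir = (cos 105°, sin 105°) = (-0.2588, 0.9659); from cell (1,5)
  next x-line at t=2.6660, next y-line at t=0.3934; Δt_x=3.8637, Δt_y=1.0353
    y: enter (1,6) at t=0.3934
    y: enter (1,7) at t=1.4287
    y: enter (1,8) at t=2.4640
    x: enter (0,8) at t=2.6660 ← occupied
  → r_7 = 2.6660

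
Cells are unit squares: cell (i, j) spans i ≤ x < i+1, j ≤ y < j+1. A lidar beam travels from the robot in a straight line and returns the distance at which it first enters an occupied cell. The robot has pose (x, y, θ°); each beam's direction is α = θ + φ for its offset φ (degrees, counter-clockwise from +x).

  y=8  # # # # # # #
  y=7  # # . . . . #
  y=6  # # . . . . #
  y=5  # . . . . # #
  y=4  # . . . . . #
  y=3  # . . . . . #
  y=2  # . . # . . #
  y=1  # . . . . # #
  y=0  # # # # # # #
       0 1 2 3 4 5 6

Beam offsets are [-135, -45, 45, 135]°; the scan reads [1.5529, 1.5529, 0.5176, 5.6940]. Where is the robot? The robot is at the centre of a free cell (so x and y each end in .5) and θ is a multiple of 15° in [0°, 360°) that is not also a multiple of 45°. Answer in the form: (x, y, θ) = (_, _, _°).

The pose lattice has 30·16 = 480 candidates. Test each by forward raycasting.
  (4.5, 4.5, 15°): beam 1 = 1.7321 ≠ 1.5529 ✗
  (5.5, 3.5, 285°): beam 1 = 5.0000 ≠ 1.5529 ✗
  (1.5, 2.5, 105°): beam 1 = 3.0000 ≠ 1.5529 ✗
  (5.5, 4.5, 210°): beam 1 = 0.5176 ≠ 1.5529 ✗
  (3.5, 6.5, 240°): beam 3 = 5.6940 ≠ 0.5176 ✗
  …
  (2.5, 2.5, 300°): r_1=1.5529, r_2=1.5529, r_3=0.5176, r_4=5.6940 — all match ✓
Only this pose fits every beam.

(x, y, θ) = (2.5, 2.5, 300°)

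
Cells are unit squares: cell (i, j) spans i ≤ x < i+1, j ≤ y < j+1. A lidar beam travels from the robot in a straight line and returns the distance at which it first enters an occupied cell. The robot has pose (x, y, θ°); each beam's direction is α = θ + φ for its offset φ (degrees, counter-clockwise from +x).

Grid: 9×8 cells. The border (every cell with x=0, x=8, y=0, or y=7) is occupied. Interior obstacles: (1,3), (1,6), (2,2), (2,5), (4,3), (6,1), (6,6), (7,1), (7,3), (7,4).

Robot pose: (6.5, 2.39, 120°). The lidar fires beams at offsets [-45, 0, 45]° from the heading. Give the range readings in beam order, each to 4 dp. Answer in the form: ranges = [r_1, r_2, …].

ranges = [1.9319, 5.3232, 2.3569]

beam 1: φ=-45°, α=75°
  cosα=0.2588 sinα=0.9659 | (6,2) | tMaxX 1.9319 tMaxY 0.6315 | tΔX 3.8637 tΔY 1.0353
    t=0.6315 [y] (6,3)
    t=1.6668 [y] (6,4)
    t=1.9319 [x] (7,4) — stop
  → r_1 = 1.9319
beam 2: φ=0°, α=120°
  cosα=-0.5000 sinα=0.8660 | (6,2) | tMaxX 1.0000 tMaxY 0.7044 | tΔX 2.0000 tΔY 1.1547
    t=0.7044 [y] (6,3)
    t=1.0000 [x] (5,3)
    t=1.8591 [y] (5,4)
    t=3.0000 [x] (4,4)
    t=3.0138 [y] (4,5)
    t=4.1685 [y] (4,6)
    t=5.0000 [x] (3,6)
    t=5.3232 [y] (3,7) — stop
  → r_2 = 5.3232
beam 3: φ=45°, α=165°
  cosα=-0.9659 sinα=0.2588 | (6,2) | tMaxX 0.5176 tMaxY 2.3569 | tΔX 1.0353 tΔY 3.8637
    t=0.5176 [x] (5,2)
    t=1.5529 [x] (4,2)
    t=2.3569 [y] (4,3) — stop
  → r_3 = 2.3569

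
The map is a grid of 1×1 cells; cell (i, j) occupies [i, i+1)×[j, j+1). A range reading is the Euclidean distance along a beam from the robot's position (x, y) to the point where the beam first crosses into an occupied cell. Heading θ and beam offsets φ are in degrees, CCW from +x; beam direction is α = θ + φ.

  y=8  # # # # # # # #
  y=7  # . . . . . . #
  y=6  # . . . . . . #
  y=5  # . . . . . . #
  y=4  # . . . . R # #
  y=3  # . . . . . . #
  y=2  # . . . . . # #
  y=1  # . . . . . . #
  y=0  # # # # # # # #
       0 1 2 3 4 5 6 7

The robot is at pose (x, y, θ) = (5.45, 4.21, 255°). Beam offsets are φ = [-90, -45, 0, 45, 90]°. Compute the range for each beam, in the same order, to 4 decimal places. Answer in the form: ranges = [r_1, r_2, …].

ranges = [4.6070, 5.1384, 3.3232, 1.3972, 0.5694]

beam 1: φ=-90°, α=165°
  d=(-0.9659,0.2588)  start (5,4)  tX=0.4659 tY=3.0523  stride 1/|dx|=1.0353 1/|dy|=3.8637
    cross x-line → (4,4), t=0.4659
    cross x-line → (3,4), t=1.5012
    cross x-line → (2,4), t=2.5364
    cross y-line → (2,5), t=3.0523
    cross x-line → (1,5), t=3.5717
    cross x-line → (0,5), t=4.6070 (wall)
  → r_1 = 4.6070
beam 2: φ=-45°, α=210°
  d=(-0.8660,-0.5000)  start (5,4)  tX=0.5196 tY=0.4200  stride 1/|dx|=1.1547 1/|dy|=2.0000
    cross y-line → (5,3), t=0.4200
    cross x-line → (4,3), t=0.5196
    cross x-line → (3,3), t=1.6743
    cross y-line → (3,2), t=2.4200
    cross x-line → (2,2), t=2.8290
    cross x-line → (1,2), t=3.9837
    cross y-line → (1,1), t=4.4200
    cross x-line → (0,1), t=5.1384 (wall)
  → r_2 = 5.1384
beam 3: φ=0°, α=255°
  d=(-0.2588,-0.9659)  start (5,4)  tX=1.7387 tY=0.2174  stride 1/|dx|=3.8637 1/|dy|=1.0353
    cross y-line → (5,3), t=0.2174
    cross y-line → (5,2), t=1.2527
    cross x-line → (4,2), t=1.7387
    cross y-line → (4,1), t=2.2880
    cross y-line → (4,0), t=3.3232 (wall)
  → r_3 = 3.3232
beam 4: φ=45°, α=300°
  d=(0.5000,-0.8660)  start (5,4)  tX=1.1000 tY=0.2425  stride 1/|dx|=2.0000 1/|dy|=1.1547
    cross y-line → (5,3), t=0.2425
    cross x-line → (6,3), t=1.1000
    cross y-line → (6,2), t=1.3972 (wall)
  → r_4 = 1.3972
beam 5: φ=90°, α=345°
  d=(0.9659,-0.2588)  start (5,4)  tX=0.5694 tY=0.8114  stride 1/|dx|=1.0353 1/|dy|=3.8637
    cross x-line → (6,4), t=0.5694 (wall)
  → r_5 = 0.5694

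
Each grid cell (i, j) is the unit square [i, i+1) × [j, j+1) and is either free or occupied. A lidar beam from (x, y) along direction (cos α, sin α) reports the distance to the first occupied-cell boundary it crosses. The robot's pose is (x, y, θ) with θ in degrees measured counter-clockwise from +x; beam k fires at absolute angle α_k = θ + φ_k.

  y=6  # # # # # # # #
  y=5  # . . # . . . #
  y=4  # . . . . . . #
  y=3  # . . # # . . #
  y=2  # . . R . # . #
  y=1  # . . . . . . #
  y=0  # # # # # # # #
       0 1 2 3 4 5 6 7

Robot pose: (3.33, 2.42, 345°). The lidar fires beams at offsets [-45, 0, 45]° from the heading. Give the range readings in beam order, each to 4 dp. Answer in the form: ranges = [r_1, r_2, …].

beam 1: φ=-45°, α=300°
  cosα=0.5000 sinα=-0.8660 | (3,2) | tMaxX 1.3400 tMaxY 0.4850 | tΔX 2.0000 tΔY 1.1547
    t=0.4850 [y] (3,1)
    t=1.3400 [x] (4,1)
    t=1.6397 [y] (4,0) — stop
  → r_1 = 1.6397
beam 2: φ=0°, α=345°
  cosα=0.9659 sinα=-0.2588 | (3,2) | tMaxX 0.6936 tMaxY 1.6228 | tΔX 1.0353 tΔY 3.8637
    t=0.6936 [x] (4,2)
    t=1.6228 [y] (4,1)
    t=1.7289 [x] (5,1)
    t=2.7642 [x] (6,1)
    t=3.7995 [x] (7,1) — stop
  → r_2 = 3.7995
beam 3: φ=45°, α=30°
  cosα=0.8660 sinα=0.5000 | (3,2) | tMaxX 0.7736 tMaxY 1.1600 | tΔX 1.1547 tΔY 2.0000
    t=0.7736 [x] (4,2)
    t=1.1600 [y] (4,3) — stop
  → r_3 = 1.1600

ranges = [1.6397, 3.7995, 1.1600]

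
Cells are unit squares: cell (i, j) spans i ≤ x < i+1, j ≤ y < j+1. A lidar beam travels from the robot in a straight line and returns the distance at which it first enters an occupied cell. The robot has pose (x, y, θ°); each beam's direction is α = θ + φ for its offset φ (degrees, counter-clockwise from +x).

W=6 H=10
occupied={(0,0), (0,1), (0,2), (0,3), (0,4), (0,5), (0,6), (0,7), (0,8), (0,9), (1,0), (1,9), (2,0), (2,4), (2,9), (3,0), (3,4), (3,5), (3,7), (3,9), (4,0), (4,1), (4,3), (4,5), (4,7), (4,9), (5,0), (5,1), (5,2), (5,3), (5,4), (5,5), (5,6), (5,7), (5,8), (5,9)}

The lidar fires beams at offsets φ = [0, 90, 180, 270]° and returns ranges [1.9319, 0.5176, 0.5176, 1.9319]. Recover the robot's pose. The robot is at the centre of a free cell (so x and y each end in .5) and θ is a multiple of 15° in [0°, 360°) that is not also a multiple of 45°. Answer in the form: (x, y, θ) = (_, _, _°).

The pose lattice has 24·16 = 384 candidates. Test each by forward raycasting.
  (4.5, 2.5, 330°): beam 1 = 0.5774 ≠ 1.9319 ✗
  (2.5, 7.5, 150°): beam 1 = 1.7321 ≠ 1.9319 ✗
  (2.5, 3.5, 165°): beam 1 = 1.5529 ≠ 1.9319 ✗
  (2.5, 5.5, 150°): beam 1 = 1.7321 ≠ 1.9319 ✗
  (2.5, 5.5, 330°): beam 1 = 0.5774 ≠ 1.9319 ✗
  …
  (1.5, 8.5, 345°): r_1=1.9319, r_2=0.5176, r_3=0.5176, r_4=1.9319 — all match ✓
Unique over the lattice → pose = (1.5, 8.5, 345°).

(x, y, θ) = (1.5, 8.5, 345°)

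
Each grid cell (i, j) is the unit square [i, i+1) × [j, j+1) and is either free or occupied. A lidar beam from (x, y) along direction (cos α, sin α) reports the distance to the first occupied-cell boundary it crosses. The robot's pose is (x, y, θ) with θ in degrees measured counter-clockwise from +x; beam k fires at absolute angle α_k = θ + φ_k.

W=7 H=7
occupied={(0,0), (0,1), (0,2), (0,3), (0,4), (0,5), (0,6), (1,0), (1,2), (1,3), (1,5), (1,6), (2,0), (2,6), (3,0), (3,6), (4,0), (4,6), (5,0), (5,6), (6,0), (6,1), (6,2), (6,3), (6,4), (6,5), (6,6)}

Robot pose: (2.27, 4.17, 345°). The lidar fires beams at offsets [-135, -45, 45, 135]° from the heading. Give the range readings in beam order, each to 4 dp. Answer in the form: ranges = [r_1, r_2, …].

ranges = [0.3400, 3.6604, 3.6600, 0.9584]

beam 1: φ=-135°, α=210°
  d=(-0.8660,-0.5000)  start (2,4)  tX=0.3118 tY=0.3400  stride 1/|dx|=1.1547 1/|dy|=2.0000
    cross x-line → (1,4), t=0.3118
    cross y-line → (1,3), t=0.3400 (wall)
  → r_1 = 0.3400
beam 2: φ=-45°, α=300°
  d=(0.5000,-0.8660)  start (2,4)  tX=1.4600 tY=0.1963  stride 1/|dx|=2.0000 1/|dy|=1.1547
    cross y-line → (2,3), t=0.1963
    cross y-line → (2,2), t=1.3510
    cross x-line → (3,2), t=1.4600
    cross y-line → (3,1), t=2.5057
    cross x-line → (4,1), t=3.4600
    cross y-line → (4,0), t=3.6604 (wall)
  → r_2 = 3.6604
beam 3: φ=45°, α=30°
  d=(0.8660,0.5000)  start (2,4)  tX=0.8429 tY=1.6600  stride 1/|dx|=1.1547 1/|dy|=2.0000
    cross x-line → (3,4), t=0.8429
    cross y-line → (3,5), t=1.6600
    cross x-line → (4,5), t=1.9976
    cross x-line → (5,5), t=3.1523
    cross y-line → (5,6), t=3.6600 (wall)
  → r_3 = 3.6600
beam 4: φ=135°, α=120°
  d=(-0.5000,0.8660)  start (2,4)  tX=0.5400 tY=0.9584  stride 1/|dx|=2.0000 1/|dy|=1.1547
    cross x-line → (1,4), t=0.5400
    cross y-line → (1,5), t=0.9584 (wall)
  → r_4 = 0.9584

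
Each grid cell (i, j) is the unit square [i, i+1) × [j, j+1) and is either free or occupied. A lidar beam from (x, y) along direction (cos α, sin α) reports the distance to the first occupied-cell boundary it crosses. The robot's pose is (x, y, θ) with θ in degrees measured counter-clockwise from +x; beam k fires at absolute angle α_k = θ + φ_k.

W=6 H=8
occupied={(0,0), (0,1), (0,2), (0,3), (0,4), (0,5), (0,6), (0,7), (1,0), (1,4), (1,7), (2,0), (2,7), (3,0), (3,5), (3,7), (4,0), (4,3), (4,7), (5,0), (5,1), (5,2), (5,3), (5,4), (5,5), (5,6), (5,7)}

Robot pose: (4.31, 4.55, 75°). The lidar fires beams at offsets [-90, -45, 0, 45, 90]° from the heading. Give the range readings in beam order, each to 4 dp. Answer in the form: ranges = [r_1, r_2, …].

ranges = [0.7143, 0.7967, 2.5364, 0.6200, 3.4268]

beam 1: φ=-90°, α=345°
  direction (0.9659, -0.2588); cell (4,4); t to first gridline: x 0.7143, y 2.1250 (then +1.0353 / +3.8637)
    (5,4) via x @ 0.7143  # hit
  → r_1 = 0.7143
beam 2: φ=-45°, α=30°
  direction (0.8660, 0.5000); cell (4,4); t to first gridline: x 0.7967, y 0.9000 (then +1.1547 / +2.0000)
    (5,4) via x @ 0.7967  # hit
  → r_2 = 0.7967
beam 3: φ=0°, α=75°
  direction (0.2588, 0.9659); cell (4,4); t to first gridline: x 2.6660, y 0.4659 (then +3.8637 / +1.0353)
    (4,5) via y @ 0.4659
    (4,6) via y @ 1.5012
    (4,7) via y @ 2.5364  # hit
  → r_3 = 2.5364
beam 4: φ=45°, α=120°
  direction (-0.5000, 0.8660); cell (4,4); t to first gridline: x 0.6200, y 0.5196 (then +2.0000 / +1.1547)
    (4,5) via y @ 0.5196
    (3,5) via x @ 0.6200  # hit
  → r_4 = 0.6200
beam 5: φ=90°, α=165°
  direction (-0.9659, 0.2588); cell (4,4); t to first gridline: x 0.3209, y 1.7387 (then +1.0353 / +3.8637)
    (3,4) via x @ 0.3209
    (2,4) via x @ 1.3562
    (2,5) via y @ 1.7387
    (1,5) via x @ 2.3915
    (0,5) via x @ 3.4268  # hit
  → r_5 = 3.4268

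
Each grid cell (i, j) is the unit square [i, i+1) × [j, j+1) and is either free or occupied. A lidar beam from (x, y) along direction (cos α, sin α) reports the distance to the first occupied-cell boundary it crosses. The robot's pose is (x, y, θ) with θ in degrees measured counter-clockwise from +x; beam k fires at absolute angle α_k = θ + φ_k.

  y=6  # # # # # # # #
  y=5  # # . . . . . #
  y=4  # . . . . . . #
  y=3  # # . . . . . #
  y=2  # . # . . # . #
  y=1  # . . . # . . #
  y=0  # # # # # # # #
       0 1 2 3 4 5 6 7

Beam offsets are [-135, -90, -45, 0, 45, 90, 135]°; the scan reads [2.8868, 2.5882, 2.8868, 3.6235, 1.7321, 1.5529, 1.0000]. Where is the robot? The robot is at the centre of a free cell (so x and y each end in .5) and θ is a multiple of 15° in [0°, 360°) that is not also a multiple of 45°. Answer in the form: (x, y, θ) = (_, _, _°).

The pose lattice has 25·16 = 400 candidates. Test each by forward raycasting.
  (6.5, 4.5, 330°): beam 1 = 4.6587 ≠ 2.8868 ✗
  (2.5, 4.5, 345°): beam 1 = 1.0000 ≠ 2.8868 ✗
  (6.5, 3.5, 345°): beam 1 = 1.0000 ≠ 2.8868 ✗
  (3.5, 3.5, 165°): beam 1 = 4.0415 ≠ 2.8868 ✗
  (6.5, 3.5, 30°): beam 1 = 2.5882 ≠ 2.8868 ✗
  …
  (4.5, 3.5, 165°): r_1=2.8868, r_2=2.5882, r_3=2.8868, r_4=3.6235, r_5=1.7321, r_6=1.5529, r_7=1.0000 — all match ✓
Unique over the lattice → pose = (4.5, 3.5, 165°).

(x, y, θ) = (4.5, 3.5, 165°)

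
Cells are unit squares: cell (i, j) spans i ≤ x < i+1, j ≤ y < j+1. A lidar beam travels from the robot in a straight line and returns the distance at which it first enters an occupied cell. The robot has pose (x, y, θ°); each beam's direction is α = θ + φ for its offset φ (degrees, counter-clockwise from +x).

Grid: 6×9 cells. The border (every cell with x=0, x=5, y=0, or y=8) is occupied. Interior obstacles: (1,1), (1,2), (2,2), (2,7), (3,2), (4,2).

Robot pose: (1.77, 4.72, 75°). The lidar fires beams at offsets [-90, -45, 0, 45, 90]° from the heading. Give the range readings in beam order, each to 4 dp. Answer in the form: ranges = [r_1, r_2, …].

beam 1: φ=-90°, α=345°
  dir = (cos 345°, sin 345°) = (0.9659, -0.2588); from cell (1,4)
  next x-line at t=0.2381, next y-line at t=2.7819; Δt_x=1.0353, Δt_y=3.8637
    x: enter (2,4) at t=0.2381
    x: enter (3,4) at t=1.2734
    x: enter (4,4) at t=2.3087
    y: enter (4,3) at t=2.7819
    x: enter (5,3) at t=3.3439 ← occupied
  → r_1 = 3.3439
beam 2: φ=-45°, α=30°
  dir = (cos 30°, sin 30°) = (0.8660, 0.5000); from cell (1,4)
  next x-line at t=0.2656, next y-line at t=0.5600; Δt_x=1.1547, Δt_y=2.0000
    x: enter (2,4) at t=0.2656
    y: enter (2,5) at t=0.5600
    x: enter (3,5) at t=1.4203
    y: enter (3,6) at t=2.5600
    x: enter (4,6) at t=2.5750
    x: enter (5,6) at t=3.7297 ← occupied
  → r_2 = 3.7297
beam 3: φ=0°, α=75°
  dir = (cos 75°, sin 75°) = (0.2588, 0.9659); from cell (1,4)
  next x-line at t=0.8887, next y-line at t=0.2899; Δt_x=3.8637, Δt_y=1.0353
    y: enter (1,5) at t=0.2899
    x: enter (2,5) at t=0.8887
    y: enter (2,6) at t=1.3252
    y: enter (2,7) at t=2.3604 ← occupied
  → r_3 = 2.3604
beam 4: φ=45°, α=120°
  dir = (cos 120°, sin 120°) = (-0.5000, 0.8660); from cell (1,4)
  next x-line at t=1.5400, next y-line at t=0.3233; Δt_x=2.0000, Δt_y=1.1547
    y: enter (1,5) at t=0.3233
    y: enter (1,6) at t=1.4780
    x: enter (0,6) at t=1.5400 ← occupied
  → r_4 = 1.5400
beam 5: φ=90°, α=165°
  dir = (cos 165°, sin 165°) = (-0.9659, 0.2588); from cell (1,4)
  next x-line at t=0.7972, next y-line at t=1.0818; Δt_x=1.0353, Δt_y=3.8637
    x: enter (0,4) at t=0.7972 ← occupied
  → r_5 = 0.7972

ranges = [3.3439, 3.7297, 2.3604, 1.5400, 0.7972]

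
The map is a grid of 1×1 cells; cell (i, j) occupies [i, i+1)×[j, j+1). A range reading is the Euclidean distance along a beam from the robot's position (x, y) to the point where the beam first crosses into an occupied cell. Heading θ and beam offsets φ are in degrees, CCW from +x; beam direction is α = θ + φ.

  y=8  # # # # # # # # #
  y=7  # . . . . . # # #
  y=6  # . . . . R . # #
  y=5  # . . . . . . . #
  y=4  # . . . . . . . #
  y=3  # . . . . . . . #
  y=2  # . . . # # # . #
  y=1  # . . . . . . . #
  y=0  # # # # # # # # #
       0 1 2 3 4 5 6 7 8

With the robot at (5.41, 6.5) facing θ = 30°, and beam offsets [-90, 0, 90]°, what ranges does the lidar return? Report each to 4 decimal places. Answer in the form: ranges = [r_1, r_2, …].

ranges = [5.1800, 1.0000, 1.7321]

beam 1: φ=-90°, α=300°
  d=(0.5000,-0.8660)  start (5,6)  tX=1.1800 tY=0.5774  stride 1/|dx|=2.0000 1/|dy|=1.1547
    cross y-line → (5,5), t=0.5774
    cross x-line → (6,5), t=1.1800
    cross y-line → (6,4), t=1.7321
    cross y-line → (6,3), t=2.8868
    cross x-line → (7,3), t=3.1800
    cross y-line → (7,2), t=4.0415
    cross x-line → (8,2), t=5.1800 (wall)
  → r_1 = 5.1800
beam 2: φ=0°, α=30°
  d=(0.8660,0.5000)  start (5,6)  tX=0.6813 tY=1.0000  stride 1/|dx|=1.1547 1/|dy|=2.0000
    cross x-line → (6,6), t=0.6813
    cross y-line → (6,7), t=1.0000 (wall)
  → r_2 = 1.0000
beam 3: φ=90°, α=120°
  d=(-0.5000,0.8660)  start (5,6)  tX=0.8200 tY=0.5774  stride 1/|dx|=2.0000 1/|dy|=1.1547
    cross y-line → (5,7), t=0.5774
    cross x-line → (4,7), t=0.8200
    cross y-line → (4,8), t=1.7321 (wall)
  → r_3 = 1.7321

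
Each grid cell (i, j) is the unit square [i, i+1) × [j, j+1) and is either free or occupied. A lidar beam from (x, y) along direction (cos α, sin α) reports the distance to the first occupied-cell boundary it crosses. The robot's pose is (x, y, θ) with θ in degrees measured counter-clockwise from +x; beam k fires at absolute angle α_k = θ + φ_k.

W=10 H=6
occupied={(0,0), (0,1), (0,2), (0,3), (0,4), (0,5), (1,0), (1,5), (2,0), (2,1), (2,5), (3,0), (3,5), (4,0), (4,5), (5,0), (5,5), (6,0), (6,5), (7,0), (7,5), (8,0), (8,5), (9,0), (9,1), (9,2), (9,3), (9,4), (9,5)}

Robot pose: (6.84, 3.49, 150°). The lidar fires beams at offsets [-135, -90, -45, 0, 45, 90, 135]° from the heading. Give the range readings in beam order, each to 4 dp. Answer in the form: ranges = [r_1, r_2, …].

beam 1: φ=-135°, α=15°
  cosα=0.9659 sinα=0.2588 | (6,3) | tMaxX 0.1656 tMaxY 1.9705 | tΔX 1.0353 tΔY 3.8637
    t=0.1656 [x] (7,3)
    t=1.2009 [x] (8,3)
    t=1.9705 [y] (8,4)
    t=2.2362 [x] (9,4) — stop
  → r_1 = 2.2362
beam 2: φ=-90°, α=60°
  cosα=0.5000 sinα=0.8660 | (6,3) | tMaxX 0.3200 tMaxY 0.5889 | tΔX 2.0000 tΔY 1.1547
    t=0.3200 [x] (7,3)
    t=0.5889 [y] (7,4)
    t=1.7436 [y] (7,5) — stop
  → r_2 = 1.7436
beam 3: φ=-45°, α=105°
  cosα=-0.2588 sinα=0.9659 | (6,3) | tMaxX 3.2455 tMaxY 0.5280 | tΔX 3.8637 tΔY 1.0353
    t=0.5280 [y] (6,4)
    t=1.5633 [y] (6,5) — stop
  → r_3 = 1.5633
beam 4: φ=0°, α=150°
  cosα=-0.8660 sinα=0.5000 | (6,3) | tMaxX 0.9699 tMaxY 1.0200 | tΔX 1.1547 tΔY 2.0000
    t=0.9699 [x] (5,3)
    t=1.0200 [y] (5,4)
    t=2.1246 [x] (4,4)
    t=3.0200 [y] (4,5) — stop
  → r_4 = 3.0200
beam 5: φ=45°, α=195°
  cosα=-0.9659 sinα=-0.2588 | (6,3) | tMaxX 0.8696 tMaxY 1.8932 | tΔX 1.0353 tΔY 3.8637
    t=0.8696 [x] (5,3)
    t=1.8932 [y] (5,2)
    t=1.9049 [x] (4,2)
    t=2.9402 [x] (3,2)
    t=3.9755 [x] (2,2)
    t=5.0107 [x] (1,2)
    t=5.7569 [y] (1,1)
    t=6.0460 [x] (0,1) — stop
  → r_5 = 6.0460
beam 6: φ=90°, α=240°
  cosα=-0.5000 sinα=-0.8660 | (6,3) | tMaxX 1.6800 tMaxY 0.5658 | tΔX 2.0000 tΔY 1.1547
    t=0.5658 [y] (6,2)
    t=1.6800 [x] (5,2)
    t=1.7205 [y] (5,1)
    t=2.8752 [y] (5,0) — stop
  → r_6 = 2.8752
beam 7: φ=135°, α=285°
  cosα=0.2588 sinα=-0.9659 | (6,3) | tMaxX 0.6182 tMaxY 0.5073 | tΔX 3.8637 tΔY 1.0353
    t=0.5073 [y] (6,2)
    t=0.6182 [x] (7,2)
    t=1.5426 [y] (7,1)
    t=2.5778 [y] (7,0) — stop
  → r_7 = 2.5778

ranges = [2.2362, 1.7436, 1.5633, 3.0200, 6.0460, 2.8752, 2.5778]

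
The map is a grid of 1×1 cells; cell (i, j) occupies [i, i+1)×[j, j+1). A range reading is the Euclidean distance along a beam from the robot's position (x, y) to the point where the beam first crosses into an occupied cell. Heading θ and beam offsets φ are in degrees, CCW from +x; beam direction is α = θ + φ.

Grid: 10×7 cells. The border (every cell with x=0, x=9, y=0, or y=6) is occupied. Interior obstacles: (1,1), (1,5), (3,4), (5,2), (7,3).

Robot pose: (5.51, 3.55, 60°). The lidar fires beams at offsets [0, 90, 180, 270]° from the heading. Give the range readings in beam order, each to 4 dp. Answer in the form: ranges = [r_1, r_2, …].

beam 1: φ=0°, α=60°
  d=(0.5000,0.8660)  start (5,3)  tX=0.9800 tY=0.5196  stride 1/|dx|=2.0000 1/|dy|=1.1547
    cross y-line → (5,4), t=0.5196
    cross x-line → (6,4), t=0.9800
    cross y-line → (6,5), t=1.6743
    cross y-line → (6,6), t=2.8290 (wall)
  → r_1 = 2.8290
beam 2: φ=90°, α=150°
  d=(-0.8660,0.5000)  start (5,3)  tX=0.5889 tY=0.9000  stride 1/|dx|=1.1547 1/|dy|=2.0000
    cross x-line → (4,3), t=0.5889
    cross y-line → (4,4), t=0.9000
    cross x-line → (3,4), t=1.7436 (wall)
  → r_2 = 1.7436
beam 3: φ=180°, α=240°
  d=(-0.5000,-0.8660)  start (5,3)  tX=1.0200 tY=0.6351  stride 1/|dx|=2.0000 1/|dy|=1.1547
    cross y-line → (5,2), t=0.6351 (wall)
  → r_3 = 0.6351
beam 4: φ=270°, α=330°
  d=(0.8660,-0.5000)  start (5,3)  tX=0.5658 tY=1.1000  stride 1/|dx|=1.1547 1/|dy|=2.0000
    cross x-line → (6,3), t=0.5658
    cross y-line → (6,2), t=1.1000
    cross x-line → (7,2), t=1.7205
    cross x-line → (8,2), t=2.8752
    cross y-line → (8,1), t=3.1000
    cross x-line → (9,1), t=4.0299 (wall)
  → r_4 = 4.0299

ranges = [2.8290, 1.7436, 0.6351, 4.0299]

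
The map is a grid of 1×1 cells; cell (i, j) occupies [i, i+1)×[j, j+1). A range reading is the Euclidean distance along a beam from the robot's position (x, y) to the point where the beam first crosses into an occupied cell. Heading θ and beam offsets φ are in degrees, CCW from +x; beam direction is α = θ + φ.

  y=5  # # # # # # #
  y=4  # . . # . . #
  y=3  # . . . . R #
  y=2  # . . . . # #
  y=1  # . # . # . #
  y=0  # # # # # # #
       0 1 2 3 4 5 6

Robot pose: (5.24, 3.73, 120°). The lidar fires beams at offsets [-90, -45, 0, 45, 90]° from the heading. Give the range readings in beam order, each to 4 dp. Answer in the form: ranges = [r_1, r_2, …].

ranges = [0.8776, 1.3148, 1.4665, 1.2837, 3.4600]

beam 1: φ=-90°, α=30°
  direction (0.8660, 0.5000); cell (5,3); t to first gridline: x 0.8776, y 0.5400 (then +1.1547 / +2.0000)
    (5,4) via y @ 0.5400
    (6,4) via x @ 0.8776  # hit
  → r_1 = 0.8776
beam 2: φ=-45°, α=75°
  direction (0.2588, 0.9659); cell (5,3); t to first gridline: x 2.9364, y 0.2795 (then +3.8637 / +1.0353)
    (5,4) via y @ 0.2795
    (5,5) via y @ 1.3148  # hit
  → r_2 = 1.3148
beam 3: φ=0°, α=120°
  direction (-0.5000, 0.8660); cell (5,3); t to first gridline: x 0.4800, y 0.3118 (then +2.0000 / +1.1547)
    (5,4) via y @ 0.3118
    (4,4) via x @ 0.4800
    (4,5) via y @ 1.4665  # hit
  → r_3 = 1.4665
beam 4: φ=45°, α=165°
  direction (-0.9659, 0.2588); cell (5,3); t to first gridline: x 0.2485, y 1.0432 (then +1.0353 / +3.8637)
    (4,3) via x @ 0.2485
    (4,4) via y @ 1.0432
    (3,4) via x @ 1.2837  # hit
  → r_4 = 1.2837
beam 5: φ=90°, α=210°
  direction (-0.8660, -0.5000); cell (5,3); t to first gridline: x 0.2771, y 1.4600 (then +1.1547 / +2.0000)
    (4,3) via x @ 0.2771
    (3,3) via x @ 1.4318
    (3,2) via y @ 1.4600
    (2,2) via x @ 2.5865
    (2,1) via y @ 3.4600  # hit
  → r_5 = 3.4600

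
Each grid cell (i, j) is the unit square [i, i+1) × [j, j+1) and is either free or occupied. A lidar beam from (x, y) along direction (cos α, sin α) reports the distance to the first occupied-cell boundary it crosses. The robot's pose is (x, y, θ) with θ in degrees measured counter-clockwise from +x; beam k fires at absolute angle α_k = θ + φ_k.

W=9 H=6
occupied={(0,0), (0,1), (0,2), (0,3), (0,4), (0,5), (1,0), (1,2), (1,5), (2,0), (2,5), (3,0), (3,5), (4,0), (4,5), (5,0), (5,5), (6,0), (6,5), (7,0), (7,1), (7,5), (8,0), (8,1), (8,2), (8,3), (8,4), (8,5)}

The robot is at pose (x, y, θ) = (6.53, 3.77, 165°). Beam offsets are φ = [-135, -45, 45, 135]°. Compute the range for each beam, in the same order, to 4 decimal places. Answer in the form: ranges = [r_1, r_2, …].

beam 1: φ=-135°, α=30°
  cosα=0.8660 sinα=0.5000 | (6,3) | tMaxX 0.5427 tMaxY 0.4600 | tΔX 1.1547 tΔY 2.0000
    t=0.4600 [y] (6,4)
    t=0.5427 [x] (7,4)
    t=1.6974 [x] (8,4) — stop
  → r_1 = 1.6974
beam 2: φ=-45°, α=120°
  cosα=-0.5000 sinα=0.8660 | (6,3) | tMaxX 1.0600 tMaxY 0.2656 | tΔX 2.0000 tΔY 1.1547
    t=0.2656 [y] (6,4)
    t=1.0600 [x] (5,4)
    t=1.4203 [y] (5,5) — stop
  → r_2 = 1.4203
beam 3: φ=45°, α=210°
  cosα=-0.8660 sinα=-0.5000 | (6,3) | tMaxX 0.6120 tMaxY 1.5400 | tΔX 1.1547 tΔY 2.0000
    t=0.6120 [x] (5,3)
    t=1.5400 [y] (5,2)
    t=1.7667 [x] (4,2)
    t=2.9214 [x] (3,2)
    t=3.5400 [y] (3,1)
    t=4.0761 [x] (2,1)
    t=5.2308 [x] (1,1)
    t=5.5400 [y] (1,0) — stop
  → r_3 = 5.5400
beam 4: φ=135°, α=300°
  cosα=0.5000 sinα=-0.8660 | (6,3) | tMaxX 0.9400 tMaxY 0.8891 | tΔX 2.0000 tΔY 1.1547
    t=0.8891 [y] (6,2)
    t=0.9400 [x] (7,2)
    t=2.0438 [y] (7,1) — stop
  → r_4 = 2.0438

ranges = [1.6974, 1.4203, 5.5400, 2.0438]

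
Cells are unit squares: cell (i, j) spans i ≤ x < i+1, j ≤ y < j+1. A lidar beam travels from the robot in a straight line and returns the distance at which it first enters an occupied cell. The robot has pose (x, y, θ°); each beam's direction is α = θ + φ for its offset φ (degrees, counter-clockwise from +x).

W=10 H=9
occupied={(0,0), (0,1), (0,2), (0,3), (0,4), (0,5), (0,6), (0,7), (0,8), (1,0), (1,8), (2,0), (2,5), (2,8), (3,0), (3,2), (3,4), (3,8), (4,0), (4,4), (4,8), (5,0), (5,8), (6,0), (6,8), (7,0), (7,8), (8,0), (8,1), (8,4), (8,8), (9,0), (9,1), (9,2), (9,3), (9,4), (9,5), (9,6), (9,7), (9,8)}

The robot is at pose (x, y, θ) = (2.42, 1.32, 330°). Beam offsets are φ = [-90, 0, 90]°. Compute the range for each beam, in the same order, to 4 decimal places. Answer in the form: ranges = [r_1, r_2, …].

beam 1: φ=-90°, α=240°
  cosα=-0.5000 sinα=-0.8660 | (2,1) | tMaxX 0.8400 tMaxY 0.3695 | tΔX 2.0000 tΔY 1.1547
    t=0.3695 [y] (2,0) — stop
  → r_1 = 0.3695
beam 2: φ=0°, α=330°
  cosα=0.8660 sinα=-0.5000 | (2,1) | tMaxX 0.6697 tMaxY 0.6400 | tΔX 1.1547 tΔY 2.0000
    t=0.6400 [y] (2,0) — stop
  → r_2 = 0.6400
beam 3: φ=90°, α=60°
  cosα=0.5000 sinα=0.8660 | (2,1) | tMaxX 1.1600 tMaxY 0.7852 | tΔX 2.0000 tΔY 1.1547
    t=0.7852 [y] (2,2)
    t=1.1600 [x] (3,2) — stop
  → r_3 = 1.1600

ranges = [0.3695, 0.6400, 1.1600]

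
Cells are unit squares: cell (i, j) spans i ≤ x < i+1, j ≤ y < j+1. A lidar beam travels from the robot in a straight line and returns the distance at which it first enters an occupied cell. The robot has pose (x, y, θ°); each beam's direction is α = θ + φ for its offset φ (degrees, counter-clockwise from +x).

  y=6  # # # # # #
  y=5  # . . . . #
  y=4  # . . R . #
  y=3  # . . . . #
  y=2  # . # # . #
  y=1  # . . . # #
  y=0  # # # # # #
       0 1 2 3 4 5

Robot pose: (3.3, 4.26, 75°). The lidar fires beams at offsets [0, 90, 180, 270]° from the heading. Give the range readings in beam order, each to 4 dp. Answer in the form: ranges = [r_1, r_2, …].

ranges = [1.8014, 2.3811, 1.3044, 1.7600]

beam 1: φ=0°, α=75°
  dir = (cos 75°, sin 75°) = (0.2588, 0.9659); from cell (3,4)
  next x-line at t=2.7046, next y-line at t=0.7661; Δt_x=3.8637, Δt_y=1.0353
    y: enter (3,5) at t=0.7661
    y: enter (3,6) at t=1.8014 ← occupied
  → r_1 = 1.8014
beam 2: φ=90°, α=165°
  dir = (cos 165°, sin 165°) = (-0.9659, 0.2588); from cell (3,4)
  next x-line at t=0.3106, next y-line at t=2.8591; Δt_x=1.0353, Δt_y=3.8637
    x: enter (2,4) at t=0.3106
    x: enter (1,4) at t=1.3459
    x: enter (0,4) at t=2.3811 ← occupied
  → r_2 = 2.3811
beam 3: φ=180°, α=255°
  dir = (cos 255°, sin 255°) = (-0.2588, -0.9659); from cell (3,4)
  next x-line at t=1.1591, next y-line at t=0.2692; Δt_x=3.8637, Δt_y=1.0353
    y: enter (3,3) at t=0.2692
    x: enter (2,3) at t=1.1591
    y: enter (2,2) at t=1.3044 ← occupied
  → r_3 = 1.3044
beam 4: φ=270°, α=345°
  dir = (cos 345°, sin 345°) = (0.9659, -0.2588); from cell (3,4)
  next x-line at t=0.7247, next y-line at t=1.0046; Δt_x=1.0353, Δt_y=3.8637
    x: enter (4,4) at t=0.7247
    y: enter (4,3) at t=1.0046
    x: enter (5,3) at t=1.7600 ← occupied
  → r_4 = 1.7600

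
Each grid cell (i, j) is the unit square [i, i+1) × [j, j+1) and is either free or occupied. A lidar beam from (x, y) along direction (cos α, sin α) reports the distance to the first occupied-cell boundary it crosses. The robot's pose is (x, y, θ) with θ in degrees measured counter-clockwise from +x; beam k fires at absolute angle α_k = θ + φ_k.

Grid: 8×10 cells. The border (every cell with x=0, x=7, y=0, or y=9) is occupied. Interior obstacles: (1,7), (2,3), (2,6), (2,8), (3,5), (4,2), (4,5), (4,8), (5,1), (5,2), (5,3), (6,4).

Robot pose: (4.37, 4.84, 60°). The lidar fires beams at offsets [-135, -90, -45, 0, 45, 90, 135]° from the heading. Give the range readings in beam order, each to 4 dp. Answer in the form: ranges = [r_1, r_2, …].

ranges = [1.9049, 1.6800, 0.6182, 0.1848, 0.1656, 0.3200, 3.4889]

beam 1: φ=-135°, α=285°
  dir = (cos 285°, sin 285°) = (0.2588, -0.9659); from cell (4,4)
  next x-line at t=2.4341, next y-line at t=0.8696; Δt_x=3.8637, Δt_y=1.0353
    y: enter (4,3) at t=0.8696
    y: enter (4,2) at t=1.9049 ← occupied
  → r_1 = 1.9049
beam 2: φ=-90°, α=330°
  dir = (cos 330°, sin 330°) = (0.8660, -0.5000); from cell (4,4)
  next x-line at t=0.7275, next y-line at t=1.6800; Δt_x=1.1547, Δt_y=2.0000
    x: enter (5,4) at t=0.7275
    y: enter (5,3) at t=1.6800 ← occupied
  → r_2 = 1.6800
beam 3: φ=-45°, α=15°
  dir = (cos 15°, sin 15°) = (0.9659, 0.2588); from cell (4,4)
  next x-line at t=0.6522, next y-line at t=0.6182; Δt_x=1.0353, Δt_y=3.8637
    y: enter (4,5) at t=0.6182 ← occupied
  → r_3 = 0.6182
beam 4: φ=0°, α=60°
  dir = (cos 60°, sin 60°) = (0.5000, 0.8660); from cell (4,4)
  next x-line at t=1.2600, next y-line at t=0.1848; Δt_x=2.0000, Δt_y=1.1547
    y: enter (4,5) at t=0.1848 ← occupied
  → r_4 = 0.1848
beam 5: φ=45°, α=105°
  dir = (cos 105°, sin 105°) = (-0.2588, 0.9659); from cell (4,4)
  next x-line at t=1.4296, next y-line at t=0.1656; Δt_x=3.8637, Δt_y=1.0353
    y: enter (4,5) at t=0.1656 ← occupied
  → r_5 = 0.1656
beam 6: φ=90°, α=150°
  dir = (cos 150°, sin 150°) = (-0.8660, 0.5000); from cell (4,4)
  next x-line at t=0.4272, next y-line at t=0.3200; Δt_x=1.1547, Δt_y=2.0000
    y: enter (4,5) at t=0.3200 ← occupied
  → r_6 = 0.3200
beam 7: φ=135°, α=195°
  dir = (cos 195°, sin 195°) = (-0.9659, -0.2588); from cell (4,4)
  next x-line at t=0.3831, next y-line at t=3.2455; Δt_x=1.0353, Δt_y=3.8637
    x: enter (3,4) at t=0.3831
    x: enter (2,4) at t=1.4183
    x: enter (1,4) at t=2.4536
    y: enter (1,3) at t=3.2455
    x: enter (0,3) at t=3.4889 ← occupied
  → r_7 = 3.4889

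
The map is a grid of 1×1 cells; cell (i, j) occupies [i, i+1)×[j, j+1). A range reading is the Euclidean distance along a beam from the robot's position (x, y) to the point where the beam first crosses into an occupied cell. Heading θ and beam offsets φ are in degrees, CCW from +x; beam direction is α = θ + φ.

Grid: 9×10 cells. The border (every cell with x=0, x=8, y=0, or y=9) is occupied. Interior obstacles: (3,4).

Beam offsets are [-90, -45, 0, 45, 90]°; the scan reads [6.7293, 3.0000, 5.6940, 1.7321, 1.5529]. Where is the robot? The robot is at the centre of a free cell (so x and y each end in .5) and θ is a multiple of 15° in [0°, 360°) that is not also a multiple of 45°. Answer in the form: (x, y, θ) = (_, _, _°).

The pose lattice has 55·16 = 880 candidates. Test each by forward raycasting.
  (5.5, 8.5, 150°): beam 1 = 0.5774 ≠ 6.7293 ✗
  (1.5, 7.5, 330°): beam 1 = 1.0000 ≠ 6.7293 ✗
  (1.5, 1.5, 240°): beam 1 = 0.5774 ≠ 6.7293 ✗
  (3.5, 1.5, 300°): beam 1 = 1.0000 ≠ 6.7293 ✗
  …
  (6.5, 2.5, 195°): r_1=6.7293, r_2=3.0000, r_3=5.6940, r_4=1.7321, r_5=1.5529 — all match ✓
Unique over the lattice → pose = (6.5, 2.5, 195°).

(x, y, θ) = (6.5, 2.5, 195°)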